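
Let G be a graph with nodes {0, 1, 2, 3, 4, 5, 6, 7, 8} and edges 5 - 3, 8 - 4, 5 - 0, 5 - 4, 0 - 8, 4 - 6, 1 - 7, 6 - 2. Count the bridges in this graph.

The edges on the cycle 5-0-8-4-5 are not bridges since each lies on that cycle.
But removing 6 - 2 disconnects 6 from 2; removing 4 - 6 disconnects 4 from 6; removing 5 - 3 disconnects 5 from 3; removing 7 - 1 disconnects 7 from 1 — these are bridges.
That makes 4 bridges.

4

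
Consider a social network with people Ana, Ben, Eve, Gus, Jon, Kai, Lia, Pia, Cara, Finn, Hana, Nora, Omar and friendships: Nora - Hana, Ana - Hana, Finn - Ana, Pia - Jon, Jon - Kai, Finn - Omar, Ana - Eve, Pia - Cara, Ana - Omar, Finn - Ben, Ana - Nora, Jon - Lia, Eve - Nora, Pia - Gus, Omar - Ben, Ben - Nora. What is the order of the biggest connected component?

Starting from Gus we can reach Gus, Jon, Kai, Lia, Pia, Cara. That is one component of size 6.
Starting from Ana we can reach Ana, Ben, Eve, Finn, Hana, Nora, Omar. That is one component of size 7.
The largest has 7 vertices.

7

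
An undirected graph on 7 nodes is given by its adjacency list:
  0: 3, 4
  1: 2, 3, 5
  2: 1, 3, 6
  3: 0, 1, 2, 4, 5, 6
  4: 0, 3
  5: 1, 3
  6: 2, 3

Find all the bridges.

none

The edges on the cycle 3-0-4-3 are not bridges since each lies on that cycle.
Every edge lies on some cycle, so there are no bridges.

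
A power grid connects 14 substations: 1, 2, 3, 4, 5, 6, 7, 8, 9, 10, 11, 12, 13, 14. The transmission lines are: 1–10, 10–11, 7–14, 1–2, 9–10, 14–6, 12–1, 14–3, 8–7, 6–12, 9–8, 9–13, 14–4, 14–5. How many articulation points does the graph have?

4

Removing 1 increases the component count from 1 to 2, so 1 is a cut vertex.
Removing 9 increases the component count from 1 to 2, so 9 is a cut vertex.
Removing 10 increases the component count from 1 to 2, so 10 is a cut vertex.
Likewise 14 is a cut vertex.
By contrast removing 7 leaves 1 component; it is not a cut vertex. No other vertex is a cut vertex either.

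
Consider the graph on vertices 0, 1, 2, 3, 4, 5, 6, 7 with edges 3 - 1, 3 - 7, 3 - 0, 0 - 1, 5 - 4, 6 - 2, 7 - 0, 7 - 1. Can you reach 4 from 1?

The component containing 1 is {0, 1, 3, 7}, and 4 is not in it.

No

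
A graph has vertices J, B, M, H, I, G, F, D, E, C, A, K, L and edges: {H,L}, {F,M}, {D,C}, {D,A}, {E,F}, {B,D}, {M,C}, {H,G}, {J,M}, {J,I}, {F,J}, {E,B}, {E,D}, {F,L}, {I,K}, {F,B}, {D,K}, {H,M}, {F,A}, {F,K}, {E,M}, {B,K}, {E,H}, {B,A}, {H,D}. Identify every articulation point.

H

Removing H increases the component count from 1 to 2, so H is a cut vertex.
By contrast removing K leaves 1 component; it is not a cut vertex. No other vertex is a cut vertex either.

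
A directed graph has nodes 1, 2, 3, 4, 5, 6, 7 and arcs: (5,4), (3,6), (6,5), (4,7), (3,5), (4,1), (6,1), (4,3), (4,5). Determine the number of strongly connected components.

4

{3, 4, 5, 6} are all mutually reachable — one SCC of size 4.
{7} is an SCC by itself.
{2} is an SCC by itself.
{1} is an SCC by itself.
That gives 4 strongly connected components.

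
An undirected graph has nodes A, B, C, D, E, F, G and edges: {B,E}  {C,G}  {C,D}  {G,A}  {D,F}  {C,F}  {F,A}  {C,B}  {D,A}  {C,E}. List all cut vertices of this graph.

Removing C increases the component count from 1 to 2, so C is a cut vertex.
By contrast removing F leaves 1 component; it is not a cut vertex. No other vertex is a cut vertex either.

C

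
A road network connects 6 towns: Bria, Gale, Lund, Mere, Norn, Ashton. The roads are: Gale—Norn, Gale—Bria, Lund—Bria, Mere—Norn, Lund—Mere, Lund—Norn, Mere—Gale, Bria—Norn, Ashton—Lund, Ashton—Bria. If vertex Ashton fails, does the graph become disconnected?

No

Deleting Ashton leaves 1 component (was 1) (its neighbors Bria, Lund remain connected to each other), so Ashton is not a cut vertex.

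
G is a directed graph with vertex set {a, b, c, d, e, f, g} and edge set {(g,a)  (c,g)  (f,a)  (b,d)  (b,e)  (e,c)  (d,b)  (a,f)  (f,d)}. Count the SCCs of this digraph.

{a, b, c, d, e, f, g} are all mutually reachable — one SCC of size 7.
That gives 1 strongly connected component.

1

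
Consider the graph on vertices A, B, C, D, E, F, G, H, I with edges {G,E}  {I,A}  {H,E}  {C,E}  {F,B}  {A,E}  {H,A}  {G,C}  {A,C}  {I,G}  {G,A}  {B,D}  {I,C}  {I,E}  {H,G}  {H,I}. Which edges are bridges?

The edges on the cycle I-G-E-C-A-I are not bridges since each lies on that cycle.
But removing F—B disconnects F from B; removing D—B disconnects D from B — these are bridges.

B-D, B-F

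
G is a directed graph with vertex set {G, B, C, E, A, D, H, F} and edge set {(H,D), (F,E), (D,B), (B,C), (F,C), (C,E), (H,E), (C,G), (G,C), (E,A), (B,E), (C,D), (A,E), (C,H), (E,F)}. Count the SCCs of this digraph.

1

{A, B, C, D, E, F, G, H} are all mutually reachable — one SCC of size 8.
That gives 1 strongly connected component.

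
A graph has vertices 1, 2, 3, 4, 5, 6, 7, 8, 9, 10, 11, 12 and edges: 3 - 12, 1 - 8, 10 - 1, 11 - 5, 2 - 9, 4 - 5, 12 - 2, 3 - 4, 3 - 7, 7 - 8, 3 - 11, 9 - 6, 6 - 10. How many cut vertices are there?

Removing 3 increases the component count from 1 to 2, so 3 is a cut vertex.
By contrast removing 8 leaves 1 component; it is not a cut vertex. No other vertex is a cut vertex either.

1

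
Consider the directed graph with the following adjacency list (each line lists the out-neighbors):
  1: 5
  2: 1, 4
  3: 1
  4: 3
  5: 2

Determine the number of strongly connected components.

{1, 2, 3, 4, 5} are all mutually reachable — one SCC of size 5.
That gives 1 strongly connected component.

1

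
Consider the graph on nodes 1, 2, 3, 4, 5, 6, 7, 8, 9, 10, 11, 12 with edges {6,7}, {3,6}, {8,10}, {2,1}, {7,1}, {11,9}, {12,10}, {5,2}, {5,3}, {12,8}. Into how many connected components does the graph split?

4

4 is isolated — a component by itself.
Starting from 9 we can reach 9, 11. That is one component of size 2.
Starting from 8 we can reach 8, 10, 12. That is one component of size 3.
Starting from 1 we can reach 1, 2, 3, 5, 6, 7. That is one component of size 6.
Total: 4 components.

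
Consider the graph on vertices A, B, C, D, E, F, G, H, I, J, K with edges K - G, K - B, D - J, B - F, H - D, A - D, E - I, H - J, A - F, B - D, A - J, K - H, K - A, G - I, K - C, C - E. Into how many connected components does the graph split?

Starting from A we can reach A, B, C, D, E, F, G, H, I, J, K. That is one component of size 11.
Total: 1 component.

1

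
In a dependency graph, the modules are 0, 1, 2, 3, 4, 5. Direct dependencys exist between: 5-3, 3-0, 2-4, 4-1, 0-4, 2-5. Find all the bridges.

The edges on the cycle 2-5-3-0-4-2 are not bridges since each lies on that cycle.
But removing 4-1 disconnects 4 from 1 — this is a bridge.

1-4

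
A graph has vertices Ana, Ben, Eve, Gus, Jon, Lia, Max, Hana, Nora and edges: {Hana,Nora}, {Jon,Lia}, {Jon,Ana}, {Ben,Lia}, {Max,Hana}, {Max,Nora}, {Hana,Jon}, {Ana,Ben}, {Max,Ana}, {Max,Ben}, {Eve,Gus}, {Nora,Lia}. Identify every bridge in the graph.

Eve-Gus

The edges on the cycle Max-Hana-Jon-Ana-Ben-Max are not bridges since each lies on that cycle.
But removing Gus-Eve disconnects Gus from Eve — this is a bridge.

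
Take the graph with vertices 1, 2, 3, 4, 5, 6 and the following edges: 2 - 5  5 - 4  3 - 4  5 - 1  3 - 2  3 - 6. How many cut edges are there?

The edges on the cycle 3-2-5-4-3 are not bridges since each lies on that cycle.
But removing 5 - 1 disconnects 5 from 1; removing 3 - 6 disconnects 3 from 6 — these are bridges.
That makes 2 bridges.

2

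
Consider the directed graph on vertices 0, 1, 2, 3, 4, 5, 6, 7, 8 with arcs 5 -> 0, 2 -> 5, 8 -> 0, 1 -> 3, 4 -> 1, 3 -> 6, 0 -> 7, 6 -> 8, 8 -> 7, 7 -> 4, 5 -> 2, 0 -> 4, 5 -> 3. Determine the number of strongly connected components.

2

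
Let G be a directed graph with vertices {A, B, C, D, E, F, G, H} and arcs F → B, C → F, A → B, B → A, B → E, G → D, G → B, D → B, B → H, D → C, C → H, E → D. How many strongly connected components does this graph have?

{A, B, C, D, E, F} are all mutually reachable — one SCC of size 6.
{H} is an SCC by itself.
{G} is an SCC by itself.
That gives 3 strongly connected components.

3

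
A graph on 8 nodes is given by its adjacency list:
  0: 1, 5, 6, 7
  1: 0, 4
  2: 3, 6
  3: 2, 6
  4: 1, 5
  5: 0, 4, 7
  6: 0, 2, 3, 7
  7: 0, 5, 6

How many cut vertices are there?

1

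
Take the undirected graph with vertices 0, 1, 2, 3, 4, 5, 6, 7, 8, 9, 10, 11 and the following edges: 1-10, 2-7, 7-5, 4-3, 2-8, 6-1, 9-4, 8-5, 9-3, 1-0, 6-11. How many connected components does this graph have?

Starting from 3 we can reach 3, 4, 9. That is one component of size 3.
Starting from 2 we can reach 2, 5, 7, 8. That is one component of size 4.
Starting from 0 we can reach 0, 1, 6, 10, 11. That is one component of size 5.
Total: 3 components.

3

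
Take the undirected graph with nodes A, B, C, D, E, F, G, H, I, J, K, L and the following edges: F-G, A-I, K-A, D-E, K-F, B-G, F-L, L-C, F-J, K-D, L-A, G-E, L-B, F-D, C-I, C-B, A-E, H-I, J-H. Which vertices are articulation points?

none

Removing E, for instance, still leaves 1 component. No single vertex removal increases the component count — the graph has no articulation points.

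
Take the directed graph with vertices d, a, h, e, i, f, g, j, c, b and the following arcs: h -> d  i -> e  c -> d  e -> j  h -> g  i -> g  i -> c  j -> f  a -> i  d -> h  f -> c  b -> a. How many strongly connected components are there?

9

{d, h} are all mutually reachable — one SCC of size 2.
{j} is an SCC by itself.
{f} is an SCC by itself.
{c} is an SCC by itself.
{b} is an SCC by itself.
(and 4 more singleton SCCs)
That gives 9 strongly connected components.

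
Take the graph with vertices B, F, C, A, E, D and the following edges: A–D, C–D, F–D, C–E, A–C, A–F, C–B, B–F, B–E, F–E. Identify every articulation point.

Removing C, for instance, still leaves 1 component. No single vertex removal increases the component count — the graph has no articulation points.

none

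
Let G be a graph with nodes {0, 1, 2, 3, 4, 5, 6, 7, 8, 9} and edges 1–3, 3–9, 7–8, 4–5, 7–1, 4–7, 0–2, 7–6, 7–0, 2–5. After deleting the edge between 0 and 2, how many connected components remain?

1

0 and 2 are still connected via 0-7-4-5-2, so the component count stays at 1.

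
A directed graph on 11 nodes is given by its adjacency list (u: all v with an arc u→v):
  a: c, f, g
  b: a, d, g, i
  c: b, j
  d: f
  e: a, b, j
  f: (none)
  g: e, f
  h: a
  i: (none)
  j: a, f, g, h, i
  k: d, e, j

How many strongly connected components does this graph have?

{a, b, c, e, g, h, j} are all mutually reachable — one SCC of size 7.
{i} is an SCC by itself.
{f} is an SCC by itself.
{d} is an SCC by itself.
{k} is an SCC by itself.
That gives 5 strongly connected components.

5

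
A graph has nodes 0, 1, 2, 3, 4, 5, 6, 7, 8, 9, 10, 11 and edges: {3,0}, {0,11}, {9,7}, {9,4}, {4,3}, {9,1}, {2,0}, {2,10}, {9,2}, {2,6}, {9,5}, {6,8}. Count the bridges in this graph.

7

The edges on the cycle 9-4-3-0-2-9 are not bridges since each lies on that cycle.
But removing 2 - 6 disconnects 2 from 6; removing 9 - 5 disconnects 9 from 5; removing 2 - 10 disconnects 2 from 10; removing 11 - 0 disconnects 11 from 0 — these are bridges.
In total 7 edges are bridges.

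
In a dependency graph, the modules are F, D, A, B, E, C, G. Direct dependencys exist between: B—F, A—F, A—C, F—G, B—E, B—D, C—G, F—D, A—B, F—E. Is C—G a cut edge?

No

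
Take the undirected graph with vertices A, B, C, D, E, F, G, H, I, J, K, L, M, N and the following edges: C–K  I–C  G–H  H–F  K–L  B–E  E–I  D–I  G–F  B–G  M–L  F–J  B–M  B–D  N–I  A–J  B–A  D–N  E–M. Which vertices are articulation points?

B

Removing B increases the component count from 1 to 2, so B is a cut vertex.
By contrast removing L leaves 1 component; it is not a cut vertex. No other vertex is a cut vertex either.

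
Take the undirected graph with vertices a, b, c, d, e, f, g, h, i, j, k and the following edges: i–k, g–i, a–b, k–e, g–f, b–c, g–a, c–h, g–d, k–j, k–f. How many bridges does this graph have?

7

The edges on the cycle g-i-k-f-g are not bridges since each lies on that cycle.
But removing g–d disconnects g from d; removing k–j disconnects k from j; removing b–c disconnects b from c; removing k–e disconnects k from e — these are bridges.
In total 7 edges are bridges.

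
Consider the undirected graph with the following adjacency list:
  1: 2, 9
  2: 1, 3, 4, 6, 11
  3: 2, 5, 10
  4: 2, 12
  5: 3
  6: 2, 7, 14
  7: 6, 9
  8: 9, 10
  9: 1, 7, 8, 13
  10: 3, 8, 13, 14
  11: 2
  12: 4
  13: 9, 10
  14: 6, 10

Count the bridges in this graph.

The edges on the cycle 8-10-3-2-6-7-9-8 are not bridges since each lies on that cycle.
But removing 2-4 disconnects 2 from 4; removing 12-4 disconnects 12 from 4; removing 3-5 disconnects 3 from 5; removing 2-11 disconnects 2 from 11 — these are bridges.
That makes 4 bridges.

4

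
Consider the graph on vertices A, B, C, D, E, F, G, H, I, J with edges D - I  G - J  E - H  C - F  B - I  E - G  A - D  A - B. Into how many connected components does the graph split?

3

Starting from C we can reach C, F. That is one component of size 2.
Starting from A we can reach A, B, D, I. That is one component of size 4.
Starting from E we can reach E, G, H, J. That is one component of size 4.
Total: 3 components.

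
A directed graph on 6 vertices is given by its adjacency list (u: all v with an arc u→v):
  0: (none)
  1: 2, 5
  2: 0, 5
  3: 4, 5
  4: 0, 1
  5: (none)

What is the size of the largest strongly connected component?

{4} is an SCC by itself.
{1} is an SCC by itself.
{5} is an SCC by itself.
{0} is an SCC by itself.
{3} is an SCC by itself.
(and 1 more singleton SCC)
The largest has 1 vertex.

1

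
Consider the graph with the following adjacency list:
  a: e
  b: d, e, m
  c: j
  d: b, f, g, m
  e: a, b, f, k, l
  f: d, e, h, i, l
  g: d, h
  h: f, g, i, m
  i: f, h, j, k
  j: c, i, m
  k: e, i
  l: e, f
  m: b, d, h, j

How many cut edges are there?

The edges on the cycle d-f-e-k-i-j-m-d are not bridges since each lies on that cycle.
But removing e-a disconnects e from a; removing c-j disconnects c from j — these are bridges.
That makes 2 bridges.

2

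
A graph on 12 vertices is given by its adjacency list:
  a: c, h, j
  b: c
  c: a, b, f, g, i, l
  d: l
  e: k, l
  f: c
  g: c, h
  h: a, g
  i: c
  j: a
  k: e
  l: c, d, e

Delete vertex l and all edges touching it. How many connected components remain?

3

With l gone, the remaining components are: {d}; {e, k}; {a, b, c, f, g, h, i, j}.
That is 3 components.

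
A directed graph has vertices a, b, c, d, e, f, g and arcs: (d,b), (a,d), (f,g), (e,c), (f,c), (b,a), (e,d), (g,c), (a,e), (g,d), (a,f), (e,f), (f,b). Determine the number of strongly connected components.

{a, b, d, e, f, g} are all mutually reachable — one SCC of size 6.
{c} is an SCC by itself.
That gives 2 strongly connected components.

2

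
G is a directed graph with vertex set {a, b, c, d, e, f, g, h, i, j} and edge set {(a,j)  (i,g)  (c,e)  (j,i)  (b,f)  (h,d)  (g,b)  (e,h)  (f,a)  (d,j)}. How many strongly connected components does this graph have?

5

{a, b, f, g, i, j} are all mutually reachable — one SCC of size 6.
{d} is an SCC by itself.
{c} is an SCC by itself.
{h} is an SCC by itself.
{e} is an SCC by itself.
That gives 5 strongly connected components.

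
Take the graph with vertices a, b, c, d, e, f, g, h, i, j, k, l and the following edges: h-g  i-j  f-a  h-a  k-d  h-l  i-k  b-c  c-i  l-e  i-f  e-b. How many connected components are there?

Starting from a we can reach a, b, c, d, e, f, g, h, i, j, k, l. That is one component of size 12.
Total: 1 component.

1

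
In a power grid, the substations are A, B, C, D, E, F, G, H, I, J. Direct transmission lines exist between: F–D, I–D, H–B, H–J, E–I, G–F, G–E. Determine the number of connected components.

A is isolated — a component by itself.
C is isolated — a component by itself.
Starting from B we can reach B, H, J. That is one component of size 3.
Starting from D we can reach D, E, F, G, I. That is one component of size 5.
Total: 4 components.

4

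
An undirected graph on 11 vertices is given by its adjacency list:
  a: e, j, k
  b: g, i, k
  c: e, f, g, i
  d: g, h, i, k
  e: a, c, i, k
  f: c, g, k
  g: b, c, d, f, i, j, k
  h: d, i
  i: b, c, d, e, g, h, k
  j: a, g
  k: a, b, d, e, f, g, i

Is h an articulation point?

No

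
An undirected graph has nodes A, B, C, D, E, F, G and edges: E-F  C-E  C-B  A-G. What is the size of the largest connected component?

D is isolated — a component by itself.
Starting from A we can reach A, G. That is one component of size 2.
Starting from B we can reach B, C, E, F. That is one component of size 4.
The largest has 4 vertices.

4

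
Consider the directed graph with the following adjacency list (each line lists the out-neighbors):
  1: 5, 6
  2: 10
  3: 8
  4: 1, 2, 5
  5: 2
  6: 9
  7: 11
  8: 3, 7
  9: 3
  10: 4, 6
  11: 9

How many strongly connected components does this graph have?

{1, 2, 4, 5, 10} are all mutually reachable — one SCC of size 5.
{3, 7, 8, 9, 11} are all mutually reachable — one SCC of size 5.
{6} is an SCC by itself.
That gives 3 strongly connected components.

3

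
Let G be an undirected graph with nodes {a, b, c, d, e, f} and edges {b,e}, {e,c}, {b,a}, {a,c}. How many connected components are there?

f is isolated — a component by itself.
d is isolated — a component by itself.
Starting from a we can reach a, b, c, e. That is one component of size 4.
Total: 3 components.

3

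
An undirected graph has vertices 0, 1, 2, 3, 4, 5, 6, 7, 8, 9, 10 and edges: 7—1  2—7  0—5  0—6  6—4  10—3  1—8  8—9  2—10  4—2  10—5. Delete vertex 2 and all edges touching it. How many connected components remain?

2

With 2 gone, the remaining components are: {1, 7, 8, 9}; {0, 3, 4, 5, 6, 10}.
That is 2 components.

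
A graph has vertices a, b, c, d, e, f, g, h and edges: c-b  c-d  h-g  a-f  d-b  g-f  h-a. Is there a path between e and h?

No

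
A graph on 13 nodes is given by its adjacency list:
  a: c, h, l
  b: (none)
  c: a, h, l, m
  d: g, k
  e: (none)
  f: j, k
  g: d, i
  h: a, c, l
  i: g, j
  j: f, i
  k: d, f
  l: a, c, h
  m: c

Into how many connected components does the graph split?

e is isolated — a component by itself.
b is isolated — a component by itself.
Starting from a we can reach a, c, h, l, m. That is one component of size 5.
Starting from d we can reach d, f, g, i, j, k. That is one component of size 6.
Total: 4 components.

4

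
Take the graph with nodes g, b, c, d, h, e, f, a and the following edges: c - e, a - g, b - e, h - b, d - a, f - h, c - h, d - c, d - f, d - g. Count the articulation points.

Removing d increases the component count from 1 to 2, so d is a cut vertex.
By contrast removing e leaves 1 component; it is not a cut vertex. No other vertex is a cut vertex either.

1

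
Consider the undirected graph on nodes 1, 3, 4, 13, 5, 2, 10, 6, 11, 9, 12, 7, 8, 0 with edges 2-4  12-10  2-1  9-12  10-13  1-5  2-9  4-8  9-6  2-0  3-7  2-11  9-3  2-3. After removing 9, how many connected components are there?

3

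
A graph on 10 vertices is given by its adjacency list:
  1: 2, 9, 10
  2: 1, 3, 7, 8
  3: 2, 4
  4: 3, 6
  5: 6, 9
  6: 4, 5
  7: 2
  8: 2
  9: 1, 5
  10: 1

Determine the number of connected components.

1

Starting from 1 we can reach 1, 2, 3, 4, 5, 6, 7, 8, 9, 10. That is one component of size 10.
Total: 1 component.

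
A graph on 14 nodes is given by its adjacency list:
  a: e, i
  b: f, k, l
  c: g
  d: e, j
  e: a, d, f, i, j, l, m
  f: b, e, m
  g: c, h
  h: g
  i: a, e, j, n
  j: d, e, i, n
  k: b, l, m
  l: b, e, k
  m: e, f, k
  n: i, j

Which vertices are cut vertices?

e, g

Removing e increases the component count from 2 to 3, so e is a cut vertex.
Removing g increases the component count from 2 to 3, so g is a cut vertex.
By contrast removing j leaves 2 components; it is not a cut vertex. No other vertex is a cut vertex either.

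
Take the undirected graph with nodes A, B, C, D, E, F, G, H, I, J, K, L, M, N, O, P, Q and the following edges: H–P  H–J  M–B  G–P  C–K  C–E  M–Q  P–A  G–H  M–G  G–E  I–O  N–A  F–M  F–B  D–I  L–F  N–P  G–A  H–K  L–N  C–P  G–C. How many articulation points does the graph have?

Removing H increases the component count from 2 to 3, so H is a cut vertex.
Removing I increases the component count from 2 to 3, so I is a cut vertex.
Removing M increases the component count from 2 to 3, so M is a cut vertex.
By contrast removing K leaves 2 components; it is not a cut vertex. No other vertex is a cut vertex either.

3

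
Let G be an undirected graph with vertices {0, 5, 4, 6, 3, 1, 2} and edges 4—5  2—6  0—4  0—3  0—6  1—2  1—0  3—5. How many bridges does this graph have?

The edges on the cycle 0-3-5-4-0 are not bridges since each lies on that cycle.
Every edge lies on some cycle, so there are no bridges.

0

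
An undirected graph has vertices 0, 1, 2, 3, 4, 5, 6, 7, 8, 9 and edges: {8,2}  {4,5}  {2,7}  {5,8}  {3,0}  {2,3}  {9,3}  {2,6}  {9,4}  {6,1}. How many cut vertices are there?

3

Removing 2 increases the component count from 1 to 3, so 2 is a cut vertex.
Removing 3 increases the component count from 1 to 2, so 3 is a cut vertex.
Removing 6 increases the component count from 1 to 2, so 6 is a cut vertex.
By contrast removing 1 leaves 1 component; it is not a cut vertex. No other vertex is a cut vertex either.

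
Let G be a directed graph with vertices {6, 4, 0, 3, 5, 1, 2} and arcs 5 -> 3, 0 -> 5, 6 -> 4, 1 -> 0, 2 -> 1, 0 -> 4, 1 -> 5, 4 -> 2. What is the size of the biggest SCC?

4

{0, 1, 2, 4} are all mutually reachable — one SCC of size 4.
{6} is an SCC by itself.
{3} is an SCC by itself.
{5} is an SCC by itself.
The largest has 4 vertices.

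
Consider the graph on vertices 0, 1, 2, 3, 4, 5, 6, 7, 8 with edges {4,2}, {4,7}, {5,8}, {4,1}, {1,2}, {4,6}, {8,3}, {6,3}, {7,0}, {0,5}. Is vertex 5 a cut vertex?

No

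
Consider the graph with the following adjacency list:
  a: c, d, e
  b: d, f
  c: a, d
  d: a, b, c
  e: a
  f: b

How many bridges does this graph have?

3

The edges on the cycle a-c-d-a are not bridges since each lies on that cycle.
But removing b-f disconnects b from f; removing d-b disconnects d from b; removing a-e disconnects a from e — these are bridges.
That makes 3 bridges.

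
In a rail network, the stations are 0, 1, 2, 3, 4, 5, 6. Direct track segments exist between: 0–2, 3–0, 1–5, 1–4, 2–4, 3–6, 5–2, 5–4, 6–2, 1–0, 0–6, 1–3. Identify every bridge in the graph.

none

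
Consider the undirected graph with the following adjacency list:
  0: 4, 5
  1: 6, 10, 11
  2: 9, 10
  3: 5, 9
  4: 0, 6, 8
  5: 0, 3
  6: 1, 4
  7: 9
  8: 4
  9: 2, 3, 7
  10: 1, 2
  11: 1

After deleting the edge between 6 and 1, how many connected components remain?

6 and 1 are still connected via 6-4-0-5-3-9-2-10-1, so the component count stays at 1.

1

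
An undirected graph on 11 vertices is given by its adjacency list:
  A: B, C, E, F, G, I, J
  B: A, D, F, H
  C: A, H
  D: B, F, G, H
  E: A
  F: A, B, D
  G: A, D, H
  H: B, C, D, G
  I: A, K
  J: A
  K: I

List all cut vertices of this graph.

A, I

Removing A increases the component count from 1 to 4, so A is a cut vertex.
Removing I increases the component count from 1 to 2, so I is a cut vertex.
By contrast removing E leaves 1 component; it is not a cut vertex. No other vertex is a cut vertex either.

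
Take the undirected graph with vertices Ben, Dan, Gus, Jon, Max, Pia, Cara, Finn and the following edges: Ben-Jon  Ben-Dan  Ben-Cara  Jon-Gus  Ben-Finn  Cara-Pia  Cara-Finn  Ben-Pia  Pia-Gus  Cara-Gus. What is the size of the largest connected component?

Max is isolated — a component by itself.
Starting from Ben we can reach Ben, Dan, Gus, Jon, Pia, Cara, Finn. That is one component of size 7.
The largest has 7 vertices.

7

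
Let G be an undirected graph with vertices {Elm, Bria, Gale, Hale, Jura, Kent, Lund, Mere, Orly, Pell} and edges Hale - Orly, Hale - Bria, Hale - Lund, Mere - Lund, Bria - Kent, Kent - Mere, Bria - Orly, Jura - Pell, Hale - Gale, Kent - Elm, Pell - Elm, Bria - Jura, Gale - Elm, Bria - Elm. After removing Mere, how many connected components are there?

With Mere gone, the remaining components are: {Elm, Bria, Gale, Hale, Jura, Kent, Lund, Orly, Pell}.
That is 1 component.

1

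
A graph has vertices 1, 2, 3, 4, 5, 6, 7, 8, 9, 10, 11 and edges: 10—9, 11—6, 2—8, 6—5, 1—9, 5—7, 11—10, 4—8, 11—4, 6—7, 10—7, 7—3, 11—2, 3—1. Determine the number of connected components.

1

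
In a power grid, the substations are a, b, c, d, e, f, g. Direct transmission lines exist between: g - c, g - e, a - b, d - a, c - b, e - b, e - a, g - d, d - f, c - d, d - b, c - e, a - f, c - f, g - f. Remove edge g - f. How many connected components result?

1

g and f are still connected via g-c-f, so the component count stays at 1.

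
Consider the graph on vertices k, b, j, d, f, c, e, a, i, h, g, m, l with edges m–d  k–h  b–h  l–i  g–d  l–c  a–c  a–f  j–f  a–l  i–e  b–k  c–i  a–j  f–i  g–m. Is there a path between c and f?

Yes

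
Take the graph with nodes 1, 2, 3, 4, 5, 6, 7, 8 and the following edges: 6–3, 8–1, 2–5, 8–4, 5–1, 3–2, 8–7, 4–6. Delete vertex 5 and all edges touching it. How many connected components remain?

1

With 5 gone, the remaining components are: {1, 2, 3, 4, 6, 7, 8}.
That is 1 component.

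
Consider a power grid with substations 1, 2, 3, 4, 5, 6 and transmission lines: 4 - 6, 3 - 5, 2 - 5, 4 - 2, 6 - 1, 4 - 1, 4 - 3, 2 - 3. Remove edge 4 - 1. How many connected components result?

1

4 and 1 are still connected via 4-6-1, so the component count stays at 1.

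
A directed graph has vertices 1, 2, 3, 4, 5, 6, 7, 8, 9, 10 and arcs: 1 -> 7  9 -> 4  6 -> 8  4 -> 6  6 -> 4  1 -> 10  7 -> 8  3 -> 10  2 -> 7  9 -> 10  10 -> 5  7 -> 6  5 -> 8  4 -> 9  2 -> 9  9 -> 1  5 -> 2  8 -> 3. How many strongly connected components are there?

{1, 2, 3, 4, 5, 6, 7, 8, 9, 10} are all mutually reachable — one SCC of size 10.
That gives 1 strongly connected component.

1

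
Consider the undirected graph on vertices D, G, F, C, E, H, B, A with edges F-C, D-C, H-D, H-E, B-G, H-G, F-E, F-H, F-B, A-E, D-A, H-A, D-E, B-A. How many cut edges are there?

0

The edges on the cycle H-D-A-H are not bridges since each lies on that cycle.
Every edge lies on some cycle, so there are no bridges.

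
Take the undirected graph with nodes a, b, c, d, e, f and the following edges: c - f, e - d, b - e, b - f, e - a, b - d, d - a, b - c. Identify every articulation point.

Removing b increases the component count from 1 to 2, so b is a cut vertex.
By contrast removing a leaves 1 component; it is not a cut vertex. No other vertex is a cut vertex either.

b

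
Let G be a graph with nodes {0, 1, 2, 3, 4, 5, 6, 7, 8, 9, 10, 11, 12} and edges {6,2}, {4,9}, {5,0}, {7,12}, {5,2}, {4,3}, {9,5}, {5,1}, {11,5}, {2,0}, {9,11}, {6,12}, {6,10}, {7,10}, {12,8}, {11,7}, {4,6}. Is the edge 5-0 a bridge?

No

After removing 5-0, the path 5-2-0 still connects them, so the edge is not a bridge.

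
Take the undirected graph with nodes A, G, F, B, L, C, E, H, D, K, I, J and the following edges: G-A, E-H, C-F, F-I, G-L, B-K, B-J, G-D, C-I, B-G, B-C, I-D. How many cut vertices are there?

Removing B increases the component count from 2 to 4, so B is a cut vertex.
Removing G increases the component count from 2 to 4, so G is a cut vertex.
By contrast removing F leaves 2 components; it is not a cut vertex. No other vertex is a cut vertex either.

2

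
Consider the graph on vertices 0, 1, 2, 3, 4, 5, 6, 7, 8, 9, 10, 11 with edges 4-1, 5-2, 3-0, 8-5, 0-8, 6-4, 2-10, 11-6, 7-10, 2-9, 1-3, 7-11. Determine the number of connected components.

Starting from 0 we can reach 0, 1, 2, 3, 4, 5, 6, 7, 8, 9, 10, 11. That is one component of size 12.
Total: 1 component.

1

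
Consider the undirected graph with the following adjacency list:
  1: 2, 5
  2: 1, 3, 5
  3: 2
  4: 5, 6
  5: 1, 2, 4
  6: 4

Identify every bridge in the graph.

2-3, 4-5, 4-6

The edges on the cycle 2-5-1-2 are not bridges since each lies on that cycle.
But removing 5-4 disconnects 5 from 4; removing 4-6 disconnects 4 from 6; removing 2-3 disconnects 2 from 3 — these are bridges.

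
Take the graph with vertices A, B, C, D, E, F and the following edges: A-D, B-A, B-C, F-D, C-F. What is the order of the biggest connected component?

E is isolated — a component by itself.
Starting from A we can reach A, B, C, D, F. That is one component of size 5.
The largest has 5 vertices.

5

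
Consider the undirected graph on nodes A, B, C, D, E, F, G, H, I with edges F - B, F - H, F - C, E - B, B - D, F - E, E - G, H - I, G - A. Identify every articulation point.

Removing B increases the component count from 1 to 2, so B is a cut vertex.
Removing E increases the component count from 1 to 2, so E is a cut vertex.
Removing F increases the component count from 1 to 3, so F is a cut vertex.
Likewise G, H are cut vertices.
By contrast removing A leaves 1 component; it is not a cut vertex. No other vertex is a cut vertex either.

B, E, F, G, H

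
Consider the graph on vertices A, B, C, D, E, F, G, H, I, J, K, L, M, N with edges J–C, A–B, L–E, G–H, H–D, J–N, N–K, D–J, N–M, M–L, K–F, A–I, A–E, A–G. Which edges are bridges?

A-B, A-I, C-J, F-K, K-N

The edges on the cycle A-G-H-D-J-N-M-L-E-A are not bridges since each lies on that cycle.
But removing A–B disconnects A from B; removing A–I disconnects A from I; removing K–N disconnects K from N; removing C–J disconnects C from J — these are bridges.
In total 5 edges are bridges.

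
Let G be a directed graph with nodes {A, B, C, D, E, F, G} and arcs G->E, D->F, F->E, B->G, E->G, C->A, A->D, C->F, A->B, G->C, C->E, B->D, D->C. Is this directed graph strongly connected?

Yes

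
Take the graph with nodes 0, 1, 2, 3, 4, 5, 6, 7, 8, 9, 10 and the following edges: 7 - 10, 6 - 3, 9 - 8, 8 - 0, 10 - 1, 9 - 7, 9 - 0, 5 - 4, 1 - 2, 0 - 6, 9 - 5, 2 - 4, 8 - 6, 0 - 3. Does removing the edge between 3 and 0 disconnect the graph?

No

After removing 3 - 0, the path 3-6-0 still connects them, so the edge is not a bridge.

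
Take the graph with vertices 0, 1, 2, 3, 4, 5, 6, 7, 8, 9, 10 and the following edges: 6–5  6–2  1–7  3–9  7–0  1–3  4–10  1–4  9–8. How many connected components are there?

Starting from 2 we can reach 2, 5, 6. That is one component of size 3.
Starting from 0 we can reach 0, 1, 3, 4, 7, 8, 9, 10. That is one component of size 8.
Total: 2 components.

2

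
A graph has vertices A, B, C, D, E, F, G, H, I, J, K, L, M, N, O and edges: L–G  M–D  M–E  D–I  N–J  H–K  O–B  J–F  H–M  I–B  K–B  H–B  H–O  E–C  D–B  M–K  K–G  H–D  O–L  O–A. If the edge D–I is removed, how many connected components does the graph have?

2

D and I are still connected via D-B-I, so the component count stays at 2.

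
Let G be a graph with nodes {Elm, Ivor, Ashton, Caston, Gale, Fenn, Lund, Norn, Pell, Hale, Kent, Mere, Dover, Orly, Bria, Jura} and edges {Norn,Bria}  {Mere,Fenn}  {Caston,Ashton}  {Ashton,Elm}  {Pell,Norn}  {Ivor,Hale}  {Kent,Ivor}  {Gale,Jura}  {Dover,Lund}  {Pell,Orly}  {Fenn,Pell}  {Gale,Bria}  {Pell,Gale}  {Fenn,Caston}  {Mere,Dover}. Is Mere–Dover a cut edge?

Yes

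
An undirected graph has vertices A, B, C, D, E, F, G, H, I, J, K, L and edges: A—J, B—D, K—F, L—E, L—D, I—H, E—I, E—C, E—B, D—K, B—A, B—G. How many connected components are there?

1

Starting from A we can reach A, B, C, D, E, F, G, H, I, J, K, L. That is one component of size 12.
Total: 1 component.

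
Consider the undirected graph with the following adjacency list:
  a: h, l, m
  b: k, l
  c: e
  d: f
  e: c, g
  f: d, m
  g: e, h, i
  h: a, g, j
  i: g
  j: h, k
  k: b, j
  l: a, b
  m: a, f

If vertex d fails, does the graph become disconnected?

Deleting d leaves 1 component (was 1), so d is not a cut vertex.

No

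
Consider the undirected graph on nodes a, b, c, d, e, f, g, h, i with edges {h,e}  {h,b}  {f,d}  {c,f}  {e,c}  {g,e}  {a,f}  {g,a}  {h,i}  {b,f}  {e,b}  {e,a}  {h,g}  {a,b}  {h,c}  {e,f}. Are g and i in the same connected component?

Yes

From g we can reach a, b, c, d, e, f, g, h, i, which includes i.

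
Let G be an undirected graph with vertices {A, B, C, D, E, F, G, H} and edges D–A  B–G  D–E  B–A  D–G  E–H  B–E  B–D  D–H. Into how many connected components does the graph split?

3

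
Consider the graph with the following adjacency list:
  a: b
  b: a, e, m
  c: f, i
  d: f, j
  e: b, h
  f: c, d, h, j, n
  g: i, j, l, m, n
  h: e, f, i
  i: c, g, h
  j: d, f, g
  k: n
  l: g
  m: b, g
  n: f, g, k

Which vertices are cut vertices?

b, g, n

Removing b increases the component count from 1 to 2, so b is a cut vertex.
Removing g increases the component count from 1 to 2, so g is a cut vertex.
Removing n increases the component count from 1 to 2, so n is a cut vertex.
By contrast removing f leaves 1 component; it is not a cut vertex. No other vertex is a cut vertex either.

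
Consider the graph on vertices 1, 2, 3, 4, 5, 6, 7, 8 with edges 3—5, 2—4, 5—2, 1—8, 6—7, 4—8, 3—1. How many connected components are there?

Starting from 6 we can reach 6, 7. That is one component of size 2.
Starting from 1 we can reach 1, 2, 3, 4, 5, 8. That is one component of size 6.
Total: 2 components.

2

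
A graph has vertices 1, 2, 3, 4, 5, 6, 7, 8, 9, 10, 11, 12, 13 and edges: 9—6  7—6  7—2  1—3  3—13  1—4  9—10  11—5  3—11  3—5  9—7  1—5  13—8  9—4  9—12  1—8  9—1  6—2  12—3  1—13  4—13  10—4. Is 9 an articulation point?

Yes

Deleting 9 raises the number of components from 1 to 2, so 9 is a cut vertex.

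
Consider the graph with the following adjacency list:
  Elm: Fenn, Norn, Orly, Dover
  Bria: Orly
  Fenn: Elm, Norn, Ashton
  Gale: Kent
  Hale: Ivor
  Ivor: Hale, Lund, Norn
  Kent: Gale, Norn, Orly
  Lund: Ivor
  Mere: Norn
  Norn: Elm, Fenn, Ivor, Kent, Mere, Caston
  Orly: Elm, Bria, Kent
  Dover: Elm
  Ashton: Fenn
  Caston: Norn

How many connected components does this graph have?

Starting from Elm we can reach Elm, Bria, Fenn, Gale, Hale, Ivor, Kent, Lund, Mere, Norn, Orly, Dover, Ashton, Caston. That is one component of size 14.
Total: 1 component.

1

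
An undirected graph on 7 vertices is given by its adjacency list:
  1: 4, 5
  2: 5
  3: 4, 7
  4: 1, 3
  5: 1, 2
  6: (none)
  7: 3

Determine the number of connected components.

6 is isolated — a component by itself.
Starting from 1 we can reach 1, 2, 3, 4, 5, 7. That is one component of size 6.
Total: 2 components.

2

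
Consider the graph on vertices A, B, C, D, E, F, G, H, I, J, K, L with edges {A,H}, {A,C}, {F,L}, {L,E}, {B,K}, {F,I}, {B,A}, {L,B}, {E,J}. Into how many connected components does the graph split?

3

D is isolated — a component by itself.
G is isolated — a component by itself.
Starting from A we can reach A, B, C, E, F, H, I, J, K, L. That is one component of size 10.
Total: 3 components.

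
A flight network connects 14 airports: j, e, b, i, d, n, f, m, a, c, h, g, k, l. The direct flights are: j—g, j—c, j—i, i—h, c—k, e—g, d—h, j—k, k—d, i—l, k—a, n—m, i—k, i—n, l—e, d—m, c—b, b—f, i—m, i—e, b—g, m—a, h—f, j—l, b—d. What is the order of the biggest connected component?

14

Starting from a we can reach a, b, c, d, e, f, g, h, i, j, k, l, m, n. That is one component of size 14.
The largest has 14 vertices.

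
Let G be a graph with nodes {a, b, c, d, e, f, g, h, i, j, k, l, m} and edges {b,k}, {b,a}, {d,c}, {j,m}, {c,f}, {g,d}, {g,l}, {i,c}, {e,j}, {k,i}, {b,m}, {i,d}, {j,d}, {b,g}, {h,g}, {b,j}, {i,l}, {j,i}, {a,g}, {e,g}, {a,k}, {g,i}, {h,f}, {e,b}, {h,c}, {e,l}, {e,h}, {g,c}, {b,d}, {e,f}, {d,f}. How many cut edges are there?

0

The edges on the cycle e-b-a-k-i-d-g-h-e are not bridges since each lies on that cycle.
Every edge lies on some cycle, so there are no bridges.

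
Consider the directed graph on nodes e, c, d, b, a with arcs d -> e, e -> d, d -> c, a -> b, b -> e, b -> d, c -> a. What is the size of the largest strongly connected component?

{a, b, c, d, e} are all mutually reachable — one SCC of size 5.
The largest has 5 vertices.

5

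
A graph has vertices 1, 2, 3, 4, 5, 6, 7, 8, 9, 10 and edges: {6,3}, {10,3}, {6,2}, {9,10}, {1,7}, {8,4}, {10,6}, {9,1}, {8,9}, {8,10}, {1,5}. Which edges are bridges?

1-5, 1-7, 1-9, 2-6, 4-8

The edges on the cycle 10-6-3-10 are not bridges since each lies on that cycle.
But removing 7 - 1 disconnects 7 from 1; removing 8 - 4 disconnects 8 from 4; removing 1 - 9 disconnects 1 from 9; removing 1 - 5 disconnects 1 from 5 — these are bridges.
In total 5 edges are bridges.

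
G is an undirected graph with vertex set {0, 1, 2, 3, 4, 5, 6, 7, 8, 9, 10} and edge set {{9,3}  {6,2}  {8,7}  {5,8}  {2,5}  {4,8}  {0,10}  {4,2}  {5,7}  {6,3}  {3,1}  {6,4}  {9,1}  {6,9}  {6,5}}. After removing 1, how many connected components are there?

With 1 gone, the remaining components are: {0, 10}; {2, 3, 4, 5, 6, 7, 8, 9}.
That is 2 components.

2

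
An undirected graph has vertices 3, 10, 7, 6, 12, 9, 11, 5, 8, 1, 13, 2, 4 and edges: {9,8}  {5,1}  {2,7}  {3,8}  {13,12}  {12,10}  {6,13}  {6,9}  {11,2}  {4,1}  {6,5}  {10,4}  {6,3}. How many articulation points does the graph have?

Removing 2 increases the component count from 2 to 3, so 2 is a cut vertex.
Removing 6 increases the component count from 2 to 3, so 6 is a cut vertex.
By contrast removing 13 leaves 2 components; it is not a cut vertex. No other vertex is a cut vertex either.

2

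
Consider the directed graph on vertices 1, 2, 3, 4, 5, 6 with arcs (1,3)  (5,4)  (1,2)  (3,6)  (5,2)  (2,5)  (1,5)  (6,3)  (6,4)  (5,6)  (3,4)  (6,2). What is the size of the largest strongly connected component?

{2, 3, 5, 6} are all mutually reachable — one SCC of size 4.
{1} is an SCC by itself.
{4} is an SCC by itself.
The largest has 4 vertices.

4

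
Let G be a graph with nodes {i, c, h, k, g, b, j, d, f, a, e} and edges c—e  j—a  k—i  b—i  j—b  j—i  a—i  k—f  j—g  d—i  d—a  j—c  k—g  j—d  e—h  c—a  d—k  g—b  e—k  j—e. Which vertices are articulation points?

Removing e increases the component count from 1 to 2, so e is a cut vertex.
Removing k increases the component count from 1 to 2, so k is a cut vertex.
By contrast removing c leaves 1 component; it is not a cut vertex. No other vertex is a cut vertex either.

e, k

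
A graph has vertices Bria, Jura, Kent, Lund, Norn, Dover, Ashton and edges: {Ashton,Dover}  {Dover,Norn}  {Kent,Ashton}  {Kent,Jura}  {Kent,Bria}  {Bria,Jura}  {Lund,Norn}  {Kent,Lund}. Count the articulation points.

1

Removing Kent increases the component count from 1 to 2, so Kent is a cut vertex.
By contrast removing Lund leaves 1 component; it is not a cut vertex. No other vertex is a cut vertex either.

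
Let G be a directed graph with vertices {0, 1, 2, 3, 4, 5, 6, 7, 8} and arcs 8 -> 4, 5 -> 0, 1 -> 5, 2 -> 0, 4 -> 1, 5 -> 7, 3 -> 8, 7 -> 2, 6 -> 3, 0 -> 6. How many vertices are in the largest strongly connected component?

9

{0, 1, 2, 3, 4, 5, 6, 7, 8} are all mutually reachable — one SCC of size 9.
The largest has 9 vertices.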